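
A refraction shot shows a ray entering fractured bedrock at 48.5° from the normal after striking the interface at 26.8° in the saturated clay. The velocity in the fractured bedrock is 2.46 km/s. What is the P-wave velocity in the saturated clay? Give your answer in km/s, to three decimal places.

1.481 km/s

Snell's law: sin 26.8°/V₁ = sin 48.5°/V₂.
V₁ = V₂·sin 26.8°/sin 48.5° = 2.46 × 0.6020 = 1.481 km/s.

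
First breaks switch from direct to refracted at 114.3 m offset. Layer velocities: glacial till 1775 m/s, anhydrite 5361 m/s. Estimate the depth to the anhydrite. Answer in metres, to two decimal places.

40.51 m

h = (x_cross/2)·√((V₂−V₁)/(V₂+V₁)).
(V₂−V₁)/(V₂+V₁) = (5361−1775)/(5361+1775) = 0.5025; √ = 0.7089.
h = (114.3/2)·0.7089 = 40.51 m.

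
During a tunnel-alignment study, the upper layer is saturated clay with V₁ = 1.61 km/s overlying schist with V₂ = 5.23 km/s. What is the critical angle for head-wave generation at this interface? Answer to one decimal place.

17.9°

At critical incidence the refracted ray runs along the interface (θ₂ = 90°), so sin θ_c = V₁/V₂.
θ_c = arcsin(1.61/5.23) = arcsin 0.3078 = 17.93°.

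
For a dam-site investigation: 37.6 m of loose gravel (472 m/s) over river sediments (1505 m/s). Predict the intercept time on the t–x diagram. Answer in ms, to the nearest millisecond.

151 ms

tᵢ = 2h·√(V₂²−V₁²)/(V₁V₂).
√(V₂²−V₁²) = √(1505²−472²) = 1429.1 m/s.
tᵢ = 2·37.6·1429.1/(472·1505) = 0.15128 s.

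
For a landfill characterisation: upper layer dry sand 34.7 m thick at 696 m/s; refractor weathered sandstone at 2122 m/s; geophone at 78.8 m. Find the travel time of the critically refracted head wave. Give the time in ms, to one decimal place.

131.3 ms

t = x/V₂ + 2h·√(V₂²−V₁²)/(V₁V₂).
√(V₂²−V₁²) = √(2122²−696²) = 2004.6 m/s; delay term = 2·34.7·2004.6/(696·2122) = 0.09420 s.
t = 78.8/2122 + 0.09420 = 0.13133 s.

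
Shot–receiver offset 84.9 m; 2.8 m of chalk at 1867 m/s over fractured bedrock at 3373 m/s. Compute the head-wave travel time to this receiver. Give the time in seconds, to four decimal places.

0.0277 s

θ_c = arcsin(V₁/V₂) = arcsin(1867/3373) = 33.61°, cos θ_c = 0.8328.
Intercept time tᵢ = 2h cos θ_c / V₁ = 2·2.8·0.8328/1867 = 0.00250 s.
t = x/V₂ + tᵢ = 84.9/3373 + 0.00250 = 0.02767 s.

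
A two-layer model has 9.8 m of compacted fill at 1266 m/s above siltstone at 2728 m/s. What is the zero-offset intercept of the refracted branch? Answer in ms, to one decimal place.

θ_c = arcsin(V₁/V₂) = arcsin(1266/2728) = 27.65°; cos θ_c = 0.8858.
tᵢ = 2h·cos θ_c / V₁ = 2·9.8·0.8858 / 1266 = 0.01371 s.

13.7 ms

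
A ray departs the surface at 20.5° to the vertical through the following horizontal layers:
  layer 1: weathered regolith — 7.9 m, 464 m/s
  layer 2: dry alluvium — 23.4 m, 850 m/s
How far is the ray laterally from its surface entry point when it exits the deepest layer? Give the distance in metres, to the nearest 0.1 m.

22.5 m

Apply Snell's law at each interface; in layer i the horizontal offset is hᵢ·tan θᵢ.
Layer 1: θ = 20.50°; offset = 7.9·tan 20.50° = 2.954 m.
Layer 2: sin θ = 850·sin 20.5°/464 = 0.6415, θ = 39.91°; offset = 23.4·tan 39.91° = 19.570 m.
Σ offsets = 22.524 m.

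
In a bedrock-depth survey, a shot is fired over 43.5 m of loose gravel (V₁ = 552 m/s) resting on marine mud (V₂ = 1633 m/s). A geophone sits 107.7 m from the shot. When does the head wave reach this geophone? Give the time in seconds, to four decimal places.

t = x/V₂ + 2h·√(V₂²−V₁²)/(V₁V₂).
√(V₂²−V₁²) = √(1633²−552²) = 1536.9 m/s; delay term = 2·43.5·1536.9/(552·1633) = 0.14833 s.
t = 107.7/1633 + 0.14833 = 0.21428 s.

0.2143 s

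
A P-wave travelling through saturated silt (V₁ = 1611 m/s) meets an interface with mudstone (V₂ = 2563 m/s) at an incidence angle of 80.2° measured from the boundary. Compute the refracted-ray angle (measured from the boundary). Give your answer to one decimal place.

Convert to the normal: θ₁ = 90° − 80.2° = 9.8°.
Snell's law: sin θ₂ = (V₂/V₁)·sin θ₁ = (2563/1611)·sin 9.8° = 0.2708.
θ₂ = arcsin 0.2708 = 15.71° from the normal.
From the interface: 90° − 15.71° = 74.29°.

74.3°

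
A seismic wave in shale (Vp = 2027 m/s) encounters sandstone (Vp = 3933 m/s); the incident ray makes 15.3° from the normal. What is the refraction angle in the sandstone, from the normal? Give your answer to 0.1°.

sin θ₁/V₁ = sin θ₂/V₂ ⇒ sin θ₂ = 3933·sin 15.3°/2027 = 3933·0.2639/2027 = 0.5120.
θ₂ = sin⁻¹(0.5120) = 30.80° (from vertical).

30.8°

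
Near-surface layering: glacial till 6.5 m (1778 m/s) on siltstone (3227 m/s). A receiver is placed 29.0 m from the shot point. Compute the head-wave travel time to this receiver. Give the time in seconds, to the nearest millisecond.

0.015 s

t = x/V₂ + 2h·√(V₂²−V₁²)/(V₁V₂).
√(V₂²−V₁²) = √(3227²−1778²) = 2693.0 m/s; delay term = 2·6.5·2693.0/(1778·3227) = 0.00610 s.
t = 29.0/3227 + 0.00610 = 0.01509 s.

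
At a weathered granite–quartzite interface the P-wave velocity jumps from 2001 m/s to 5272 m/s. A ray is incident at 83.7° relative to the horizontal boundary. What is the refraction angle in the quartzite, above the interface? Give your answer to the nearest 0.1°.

Convert to the normal: θ₁ = 90° − 83.7° = 6.3°.
Snell's law: sin θ₂ = (V₂/V₁)·sin θ₁ = (5272/2001)·sin 6.3° = 0.2891.
θ₂ = arcsin 0.2891 = 16.80° from the normal.
From the interface: 90° − 16.80° = 73.20°.

73.2°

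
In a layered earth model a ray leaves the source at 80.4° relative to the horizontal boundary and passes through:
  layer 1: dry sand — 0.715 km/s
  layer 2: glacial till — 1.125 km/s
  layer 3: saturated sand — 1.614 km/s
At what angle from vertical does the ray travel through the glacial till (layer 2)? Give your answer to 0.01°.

15.21°

From the normal: θ₁ = 90° − 80.4° = 9.6°.
Ray parameter p = sin 9.6° / 0.715 = 2.3324e-01 s/km.
sin θ_2 = p·V_2 = 2.3324e-01 × 1.125 = 0.2624.
θ_2 = arcsin 0.2624 = 15.21°.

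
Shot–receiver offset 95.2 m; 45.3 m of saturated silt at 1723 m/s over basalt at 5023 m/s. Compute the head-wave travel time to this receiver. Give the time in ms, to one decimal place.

t = x/V₂ + 2h·√(V₂²−V₁²)/(V₁V₂).
√(V₂²−V₁²) = √(5023²−1723²) = 4718.2 m/s; delay term = 2·45.3·4718.2/(1723·5023) = 0.04939 s.
t = 95.2/5023 + 0.04939 = 0.06835 s.

68.3 ms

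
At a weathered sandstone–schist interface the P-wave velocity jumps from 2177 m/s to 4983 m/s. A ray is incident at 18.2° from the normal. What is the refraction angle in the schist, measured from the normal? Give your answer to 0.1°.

45.6°

Snell's law: sin θ₂ = (V₂/V₁)·sin θ₁ = (4983/2177)·sin 18.2° = 0.7149.
θ₂ = sin⁻¹(0.7149) = 45.64° (from vertical).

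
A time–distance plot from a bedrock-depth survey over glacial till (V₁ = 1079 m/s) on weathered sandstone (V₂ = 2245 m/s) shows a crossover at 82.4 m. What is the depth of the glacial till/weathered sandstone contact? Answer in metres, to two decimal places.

24.40 m

h = (x_cross/2)·√((V₂−V₁)/(V₂+V₁)).
(V₂−V₁)/(V₂+V₁) = (2245−1079)/(2245+1079) = 0.3508; √ = 0.5923.
h = (82.4/2)·0.5923 = 24.40 m.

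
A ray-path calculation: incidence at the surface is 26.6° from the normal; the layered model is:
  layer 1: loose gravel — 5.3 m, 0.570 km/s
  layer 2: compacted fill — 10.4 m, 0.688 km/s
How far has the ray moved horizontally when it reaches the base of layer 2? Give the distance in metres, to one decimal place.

Ray parameter p = sin 26.6° / 0.570 km/s = 7.8554e-01 s/km.
Layer 1: θ = 26.60°; offset = 5.3·tan 26.60° = 2.654 m.
Layer 2: sin θ = p·0.688 = 0.5405 → θ = 32.71°; offset = 10.4·tan 32.71° = 6.680 m.
Total horizontal offset = 9.334 m.

9.3 m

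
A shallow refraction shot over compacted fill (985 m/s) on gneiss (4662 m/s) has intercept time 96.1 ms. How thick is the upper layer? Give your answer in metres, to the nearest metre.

h = tᵢ·V₁·V₂ / (2·√(V₂²−V₁²)).
√(V₂²−V₁²) = √(4662² − 985²) = 4556.8 m/s.
h = 0.0961 s × 985 × 4662 / (2 × 4556.8) = 48.42 m.

48 m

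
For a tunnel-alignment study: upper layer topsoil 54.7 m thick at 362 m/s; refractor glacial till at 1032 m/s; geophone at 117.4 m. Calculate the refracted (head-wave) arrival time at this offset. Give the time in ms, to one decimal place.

396.8 ms

t = x/V₂ + 2h·√(V₂²−V₁²)/(V₁V₂).
√(V₂²−V₁²) = √(1032²−362²) = 966.4 m/s; delay term = 2·54.7·966.4/(362·1032) = 0.28301 s.
t = 117.4/1032 + 0.28301 = 0.39677 s.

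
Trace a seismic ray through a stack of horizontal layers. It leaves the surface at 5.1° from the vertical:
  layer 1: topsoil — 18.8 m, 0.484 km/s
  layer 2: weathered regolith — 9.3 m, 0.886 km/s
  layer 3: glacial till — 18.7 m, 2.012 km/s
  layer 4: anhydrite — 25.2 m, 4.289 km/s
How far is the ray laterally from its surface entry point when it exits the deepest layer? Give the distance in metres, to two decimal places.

p = sin θ₁/V₁ = sin 5.1°/0.484 = 1.8367e-01 s/km is conserved through the stack.
Layer 1: θ = 5.10°; offset = 18.8·tan 5.10° = 1.6779 m.
Layer 2: sin θ = p·0.886 = 0.1627 → θ = 9.37°; offset = 9.3·tan 9.37° = 1.5338 m.
Layer 3: sin θ = p·2.012 = 0.3695 → θ = 21.69°; offset = 18.7·tan 21.69° = 7.4367 m.
Layer 4: sin θ = p·4.289 = 0.7877 → θ = 51.98°; offset = 25.2·tan 51.98° = 32.2256 m.
Σ offsets = 42.8740 m.

42.87 m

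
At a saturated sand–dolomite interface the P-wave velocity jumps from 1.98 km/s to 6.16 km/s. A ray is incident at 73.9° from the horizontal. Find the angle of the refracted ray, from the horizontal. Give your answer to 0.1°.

Convert to the normal: θ₁ = 90° − 73.9° = 16.1°.
Snell's law: sin θ₂ = (V₂/V₁)·sin θ₁ = (6.16/1.98)·sin 16.1° = 0.8628.
θ₂ = sin⁻¹(0.8628) = 59.63° (from vertical).
From the interface: 90° − 59.63° = 30.37°.

30.4°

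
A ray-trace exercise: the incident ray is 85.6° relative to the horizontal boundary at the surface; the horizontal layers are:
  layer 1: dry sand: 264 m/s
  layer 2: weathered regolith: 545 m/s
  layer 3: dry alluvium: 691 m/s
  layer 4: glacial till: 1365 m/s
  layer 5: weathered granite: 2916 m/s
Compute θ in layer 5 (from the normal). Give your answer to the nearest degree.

58°

From the normal: θ₁ = 90° − 85.6° = 4.4°.
Ray parameter p = sin 4.4° / 264 = 2.9060e-04 s/m.
sin θ_5 = p·V_5 = 2.9060e-04 × 2916 = 0.8474.
θ_5 = 57.93° from the vertical.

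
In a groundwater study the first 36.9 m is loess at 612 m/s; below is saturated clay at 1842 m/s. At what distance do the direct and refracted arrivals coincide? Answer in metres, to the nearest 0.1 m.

x_cross = 2h·√((V₂+V₁)/(V₂−V₁)).
(V₂+V₁)/(V₂−V₁) = (1842+612)/(1842−612) = 1.9951; √ = 1.4125.
x_cross = 2·36.9·1.4125 = 104.24 m.

104.2 m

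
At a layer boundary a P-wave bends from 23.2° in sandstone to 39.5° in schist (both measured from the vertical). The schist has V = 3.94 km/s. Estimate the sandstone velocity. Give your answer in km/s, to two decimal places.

2.44 km/s

Snell's law: sin 23.2°/V₁ = sin 39.5°/V₂.
V₁ = V₂·sin 23.2°/sin 39.5° = 3.94 × 0.6193 = 2.44 km/s.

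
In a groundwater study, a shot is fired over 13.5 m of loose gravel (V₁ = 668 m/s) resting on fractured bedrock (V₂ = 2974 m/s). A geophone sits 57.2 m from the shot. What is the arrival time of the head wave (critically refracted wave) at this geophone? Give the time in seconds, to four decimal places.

0.0586 s

θ_c = arcsin(V₁/V₂) = arcsin(668/2974) = 12.98°, cos θ_c = 0.9744.
Intercept time tᵢ = 2h cos θ_c / V₁ = 2·13.5·0.9744/668 = 0.03939 s.
t = x/V₂ + tᵢ = 57.2/2974 + 0.03939 = 0.05862 s.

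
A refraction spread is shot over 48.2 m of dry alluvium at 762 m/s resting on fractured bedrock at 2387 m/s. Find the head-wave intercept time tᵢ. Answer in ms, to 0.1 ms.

119.9 ms

θ_c = arcsin(V₁/V₂) = arcsin(762/2387) = 18.62°; cos θ_c = 0.9477.
tᵢ = 2h·cos θ_c / V₁ = 2·48.2·0.9477 / 762 = 0.11989 s.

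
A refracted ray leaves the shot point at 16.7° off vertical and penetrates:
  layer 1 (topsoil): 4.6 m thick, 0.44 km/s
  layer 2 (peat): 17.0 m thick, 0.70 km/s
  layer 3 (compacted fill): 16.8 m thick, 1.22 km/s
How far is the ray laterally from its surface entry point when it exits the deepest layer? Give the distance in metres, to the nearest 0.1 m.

32.3 m

Apply Snell's law at each interface; in layer i the horizontal offset is hᵢ·tan θᵢ.
Layer 1: θ = 16.70°; offset = 4.6·tan 16.70° = 1.380 m.
Layer 2: sin θ = 0.70·sin 16.7°/0.44 = 0.4572, θ = 27.20°; offset = 17.0·tan 27.20° = 8.738 m.
Layer 3: sin θ = 1.22·sin 16.7°/0.44 = 0.7968, θ = 52.82°; offset = 16.8·tan 52.82° = 22.152 m.
Σ offsets = 32.270 m.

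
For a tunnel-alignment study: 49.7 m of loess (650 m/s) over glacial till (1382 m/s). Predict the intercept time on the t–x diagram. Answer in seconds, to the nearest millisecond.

tᵢ = 2h·√(V₂²−V₁²)/(V₁V₂).
√(V₂²−V₁²) = √(1382²−650²) = 1219.6 m/s.
tᵢ = 2·49.7·1219.6/(650·1382) = 0.13495 s.

0.135 s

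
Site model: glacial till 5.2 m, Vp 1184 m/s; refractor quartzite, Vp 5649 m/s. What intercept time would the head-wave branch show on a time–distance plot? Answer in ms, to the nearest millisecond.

9 ms

tᵢ = 2h·√(V₂²−V₁²)/(V₁V₂).
√(V₂²−V₁²) = √(5649²−1184²) = 5523.5 m/s.
tᵢ = 2·5.2·5523.5/(1184·5649) = 0.00859 s.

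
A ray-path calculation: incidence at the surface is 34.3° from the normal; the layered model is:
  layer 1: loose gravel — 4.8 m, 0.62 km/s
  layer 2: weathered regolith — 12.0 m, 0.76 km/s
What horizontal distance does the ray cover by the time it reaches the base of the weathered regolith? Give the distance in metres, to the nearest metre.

Apply Snell's law at each interface; in layer i the horizontal offset is hᵢ·tan θᵢ.
Layer 1: θ = 34.30°; offset = 4.8·tan 34.30° = 3.274 m.
Layer 2: sin θ = 0.76·sin 34.3°/0.62 = 0.6908, θ = 43.69°; offset = 12.0·tan 43.69° = 11.464 m.
Total horizontal offset = 14.738 m.

15 m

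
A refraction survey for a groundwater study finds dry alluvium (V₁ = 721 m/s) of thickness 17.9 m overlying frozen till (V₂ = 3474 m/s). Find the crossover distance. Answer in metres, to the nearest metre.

x_cross = 2h·√((V₂+V₁)/(V₂−V₁)).
(V₂+V₁)/(V₂−V₁) = (3474+721)/(3474−721) = 1.5238; √ = 1.2344.
x_cross = 2·17.9·1.2344 = 44.19 m.

44 m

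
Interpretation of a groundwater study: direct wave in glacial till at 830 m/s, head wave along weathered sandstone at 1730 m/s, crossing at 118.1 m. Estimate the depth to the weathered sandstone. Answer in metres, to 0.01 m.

h = (x_cross/2)·√((V₂−V₁)/(V₂+V₁)).
(V₂−V₁)/(V₂+V₁) = (1730−830)/(1730+830) = 0.3516; √ = 0.5929.
h = (118.1/2)·0.5929 = 35.01 m.

35.01 m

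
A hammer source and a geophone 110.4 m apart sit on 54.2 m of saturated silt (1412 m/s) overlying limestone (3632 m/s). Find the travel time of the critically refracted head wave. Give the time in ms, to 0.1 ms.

101.1 ms

θ_c = arcsin(V₁/V₂) = arcsin(1412/3632) = 22.88°, cos θ_c = 0.9213.
Intercept time tᵢ = 2h cos θ_c / V₁ = 2·54.2·0.9213/1412 = 0.07073 s.
t = x/V₂ + tᵢ = 110.4/3632 + 0.07073 = 0.10113 s.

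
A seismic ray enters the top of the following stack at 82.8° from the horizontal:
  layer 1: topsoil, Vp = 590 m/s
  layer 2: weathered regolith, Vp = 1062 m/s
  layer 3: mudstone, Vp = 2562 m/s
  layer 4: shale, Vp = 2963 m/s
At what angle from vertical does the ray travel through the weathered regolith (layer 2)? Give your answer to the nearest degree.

13°

From the normal: θ₁ = 90° − 82.8° = 7.2°.
Ray parameter p = sin 7.2° / 590 = 2.1243e-04 s/m.
sin θ_2 = p·V_2 = 2.1243e-04 × 1062 = 0.2256.
θ_2 = 13.04° from the vertical.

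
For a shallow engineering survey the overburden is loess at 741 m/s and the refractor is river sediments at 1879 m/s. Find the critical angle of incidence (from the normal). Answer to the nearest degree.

23°

Critical incidence: sin θ_c = V₁/V₂ = 741/1879 = 0.3944.
θ_c = arcsin 0.3944 = 23.23°.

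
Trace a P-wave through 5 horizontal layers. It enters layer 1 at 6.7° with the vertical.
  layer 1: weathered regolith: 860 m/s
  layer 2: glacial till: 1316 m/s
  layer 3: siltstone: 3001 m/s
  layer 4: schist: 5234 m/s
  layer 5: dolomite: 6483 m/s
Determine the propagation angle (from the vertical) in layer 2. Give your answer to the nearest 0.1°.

Ray parameter p = sin 6.7° / 860 = 1.3566e-04 s/m.
sin θ_2 = p·V_2 = 1.3566e-04 × 1316 = 0.1785.
θ_2 = arcsin 0.1785 = 10.28°.

10.3°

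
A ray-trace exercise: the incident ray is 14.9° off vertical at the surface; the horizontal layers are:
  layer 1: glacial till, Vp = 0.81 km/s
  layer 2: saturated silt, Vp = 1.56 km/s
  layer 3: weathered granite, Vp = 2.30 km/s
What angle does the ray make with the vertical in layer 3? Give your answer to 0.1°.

46.9°

Snell's law across each interface conserves sin θ / V, so sin θ_3 = V_3·sin θ₁/V₁.
sin θ_3 = 2.30 × sin 14.9° / 0.81 = 0.7301.
θ_3 = 46.90° from the vertical.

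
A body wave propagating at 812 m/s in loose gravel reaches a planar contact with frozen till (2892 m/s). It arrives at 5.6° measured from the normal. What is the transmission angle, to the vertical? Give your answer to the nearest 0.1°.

20.3°

Snell's law: sin θ₂ = (V₂/V₁)·sin θ₁ = (2892/812)·sin 5.6° = 0.3475.
θ₂ = sin⁻¹(0.3475) = 20.34° (from vertical).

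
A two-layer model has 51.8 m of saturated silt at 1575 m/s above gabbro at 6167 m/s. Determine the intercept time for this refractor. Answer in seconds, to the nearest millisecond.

tᵢ = 2h·√(V₂²−V₁²)/(V₁V₂).
√(V₂²−V₁²) = √(6167²−1575²) = 5962.5 m/s.
tᵢ = 2·51.8·5962.5/(1575·6167) = 0.06360 s.

0.064 s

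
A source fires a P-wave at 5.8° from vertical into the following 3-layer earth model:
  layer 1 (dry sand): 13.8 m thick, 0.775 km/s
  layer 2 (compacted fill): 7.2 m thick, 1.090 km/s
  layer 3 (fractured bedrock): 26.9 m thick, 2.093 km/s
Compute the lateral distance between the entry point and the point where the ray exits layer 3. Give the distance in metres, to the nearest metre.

10 m

Apply Snell's law at each interface; in layer i the horizontal offset is hᵢ·tan θᵢ.
Layer 1: θ = 5.80°; offset = 13.8·tan 5.80° = 1.402 m.
Layer 2: sin θ = 1.090·sin 5.8°/0.775 = 0.1421, θ = 8.17°; offset = 7.2·tan 8.17° = 1.034 m.
Layer 3: sin θ = 2.093·sin 5.8°/0.775 = 0.2729, θ = 15.84°; offset = 26.9·tan 15.84° = 7.631 m.
Summing the layer offsets gives 10.067 m.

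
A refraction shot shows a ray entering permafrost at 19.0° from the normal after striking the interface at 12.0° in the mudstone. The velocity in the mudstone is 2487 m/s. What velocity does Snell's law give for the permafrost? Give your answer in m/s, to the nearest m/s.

3894 m/s

Snell's law: sin 12.0°/V₁ = sin 19.0°/V₂.
V₂ = V₁·sin 19.0°/sin 12.0° = 2487 × 1.5659 = 3894.38 m/s.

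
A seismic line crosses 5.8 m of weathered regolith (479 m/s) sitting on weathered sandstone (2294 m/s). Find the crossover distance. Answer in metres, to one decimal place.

14.3 m

θ_c = arcsin(479/2294) = 12.05°, so cos θ_c = 0.9780 and tᵢ = 2h cos θ_c/V₁ = 0.0237 s.
At crossover x/V₁ = x/V₂ + tᵢ ⇒ x = tᵢ/(1/V₁ − 1/V₂) = 0.02368/(2.0877e-03 − 4.3592e-04) = 14.34 m.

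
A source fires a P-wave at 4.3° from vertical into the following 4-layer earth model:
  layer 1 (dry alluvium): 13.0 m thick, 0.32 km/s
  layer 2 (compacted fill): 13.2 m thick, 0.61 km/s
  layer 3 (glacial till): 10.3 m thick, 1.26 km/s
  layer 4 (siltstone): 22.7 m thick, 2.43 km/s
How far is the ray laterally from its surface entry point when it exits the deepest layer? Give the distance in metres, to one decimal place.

Apply Snell's law at each interface; in layer i the horizontal offset is hᵢ·tan θᵢ.
Layer 1: θ = 4.30°; offset = 13.0·tan 4.30° = 0.977 m.
Layer 2: sin θ = 0.61·sin 4.3°/0.32 = 0.1429, θ = 8.22°; offset = 13.2·tan 8.22° = 1.906 m.
Layer 3: sin θ = 1.26·sin 4.3°/0.32 = 0.2952, θ = 17.17°; offset = 10.3·tan 17.17° = 3.183 m.
Layer 4: sin θ = 2.43·sin 4.3°/0.32 = 0.5694, θ = 34.71°; offset = 22.7·tan 34.71° = 15.722 m.
Summing the layer offsets gives 21.788 m.

21.8 m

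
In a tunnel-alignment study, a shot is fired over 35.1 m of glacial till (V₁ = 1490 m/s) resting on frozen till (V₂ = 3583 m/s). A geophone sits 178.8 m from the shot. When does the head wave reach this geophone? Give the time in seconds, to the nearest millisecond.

θ_c = arcsin(V₁/V₂) = arcsin(1490/3583) = 24.57°, cos θ_c = 0.9094.
Intercept time tᵢ = 2h cos θ_c / V₁ = 2·35.1·0.9094/1490 = 0.04285 s.
t = x/V₂ + tᵢ = 178.8/3583 + 0.04285 = 0.09275 s.

0.093 s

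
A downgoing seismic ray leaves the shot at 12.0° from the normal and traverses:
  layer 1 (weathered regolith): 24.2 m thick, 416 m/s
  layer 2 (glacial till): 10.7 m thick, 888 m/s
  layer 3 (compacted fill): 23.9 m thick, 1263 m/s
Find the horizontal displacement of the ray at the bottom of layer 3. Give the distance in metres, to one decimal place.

29.9 m

Apply Snell's law at each interface; in layer i the horizontal offset is hᵢ·tan θᵢ.
Layer 1: θ = 12.00°; offset = 24.2·tan 12.00° = 5.144 m.
Layer 2: sin θ = 888·sin 12.0°/416 = 0.4438, θ = 26.35°; offset = 10.7·tan 26.35° = 5.299 m.
Layer 3: sin θ = 1263·sin 12.0°/416 = 0.6312, θ = 39.14°; offset = 23.9·tan 39.14° = 19.451 m.
Σ offsets = 29.895 m.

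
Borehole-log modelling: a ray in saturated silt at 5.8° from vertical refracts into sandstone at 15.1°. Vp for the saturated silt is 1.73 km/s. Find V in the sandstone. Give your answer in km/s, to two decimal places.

4.46 km/s

Snell's law: sin 5.8°/V₁ = sin 15.1°/V₂.
V₂ = V₁·sin 15.1°/sin 5.8° = 1.73 × 2.5778 = 4.46 km/s.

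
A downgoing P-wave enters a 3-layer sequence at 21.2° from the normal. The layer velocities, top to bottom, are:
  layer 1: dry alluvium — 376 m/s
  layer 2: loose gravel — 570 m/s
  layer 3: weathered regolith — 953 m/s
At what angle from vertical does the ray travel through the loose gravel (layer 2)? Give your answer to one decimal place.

Ray parameter p = sin 21.2° / 376 = 9.6177e-04 s/m.
sin θ_2 = p·V_2 = 9.6177e-04 × 570 = 0.5482.
θ_2 = arcsin 0.5482 = 33.24°.

33.2°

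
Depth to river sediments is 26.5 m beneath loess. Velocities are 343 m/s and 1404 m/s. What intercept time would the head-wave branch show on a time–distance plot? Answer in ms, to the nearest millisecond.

150 ms

tᵢ = 2h·√(V₂²−V₁²)/(V₁V₂).
√(V₂²−V₁²) = √(1404²−343²) = 1361.5 m/s.
tᵢ = 2·26.5·1361.5/(343·1404) = 0.14984 s.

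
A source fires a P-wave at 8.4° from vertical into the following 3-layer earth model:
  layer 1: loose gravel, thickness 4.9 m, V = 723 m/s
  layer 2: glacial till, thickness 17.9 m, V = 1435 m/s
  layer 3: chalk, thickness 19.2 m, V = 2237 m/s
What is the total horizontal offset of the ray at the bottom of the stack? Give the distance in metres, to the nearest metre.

p = sin θ₁/V₁ = sin 8.4°/723 = 2.0205e-04 s/m is conserved through the stack.
Layer 1: θ = 8.40°; offset = 4.9·tan 8.40° = 0.724 m.
Layer 2: sin θ = p·1435 = 0.2899 → θ = 16.85°; offset = 17.9·tan 16.85° = 5.423 m.
Layer 3: sin θ = p·2237 = 0.4520 → θ = 26.87°; offset = 19.2·tan 26.87° = 9.729 m.
Summing the layer offsets gives 15.875 m.

16 m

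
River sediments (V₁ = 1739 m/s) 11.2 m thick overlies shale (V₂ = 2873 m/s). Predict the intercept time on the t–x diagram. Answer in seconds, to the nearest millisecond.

θ_c = arcsin(V₁/V₂) = arcsin(1739/2873) = 37.25°; cos θ_c = 0.7960.
tᵢ = 2h·cos θ_c / V₁ = 2·11.2·0.7960 / 1739 = 0.01025 s.

0.010 s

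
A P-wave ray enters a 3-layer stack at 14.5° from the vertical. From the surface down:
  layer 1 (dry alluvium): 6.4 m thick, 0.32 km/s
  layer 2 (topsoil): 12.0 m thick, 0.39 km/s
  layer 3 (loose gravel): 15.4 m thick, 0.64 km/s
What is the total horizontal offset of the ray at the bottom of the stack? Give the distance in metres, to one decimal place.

Apply Snell's law at each interface; in layer i the horizontal offset is hᵢ·tan θᵢ.
Layer 1: θ = 14.50°; offset = 6.4·tan 14.50° = 1.655 m.
Layer 2: sin θ = 0.39·sin 14.5°/0.32 = 0.3052, θ = 17.77°; offset = 12.0·tan 17.77° = 3.845 m.
Layer 3: sin θ = 0.64·sin 14.5°/0.32 = 0.5008, θ = 30.05°; offset = 15.4·tan 30.05° = 8.909 m.
Total horizontal offset = 14.410 m.

14.4 m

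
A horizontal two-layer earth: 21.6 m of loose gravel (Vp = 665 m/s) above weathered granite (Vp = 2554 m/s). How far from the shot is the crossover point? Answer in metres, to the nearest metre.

x_cross = 2h·√((V₂+V₁)/(V₂−V₁)).
(V₂+V₁)/(V₂−V₁) = (2554+665)/(2554−665) = 1.7041; √ = 1.3054.
x_cross = 2·21.6·1.3054 = 56.39 m.

56 m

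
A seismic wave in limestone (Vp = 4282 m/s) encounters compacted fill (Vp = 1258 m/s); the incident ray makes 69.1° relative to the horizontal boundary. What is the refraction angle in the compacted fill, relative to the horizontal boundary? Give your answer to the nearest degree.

Angle from the normal: 90° − 69.1° = 20.9°.
Snell's law: sin θ₂ = (V₂/V₁)·sin θ₁ = (1258/4282)·sin 20.9° = 0.1048.
θ₂ = sin⁻¹(0.1048) = 6.02° (from vertical).
From the interface: 90° − 6.02° = 83.98°.

84°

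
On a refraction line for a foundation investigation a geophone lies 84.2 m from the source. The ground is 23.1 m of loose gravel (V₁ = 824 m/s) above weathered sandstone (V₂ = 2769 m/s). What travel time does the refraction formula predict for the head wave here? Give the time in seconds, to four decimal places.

t = x/V₂ + 2h·√(V₂²−V₁²)/(V₁V₂).
√(V₂²−V₁²) = √(2769²−824²) = 2643.6 m/s; delay term = 2·23.1·2643.6/(824·2769) = 0.05353 s.
t = 84.2/2769 + 0.05353 = 0.08394 s.

0.0839 s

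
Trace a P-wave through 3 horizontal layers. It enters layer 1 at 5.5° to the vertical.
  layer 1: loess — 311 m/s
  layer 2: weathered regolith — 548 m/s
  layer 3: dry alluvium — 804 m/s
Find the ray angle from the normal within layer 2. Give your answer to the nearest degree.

10°

Ray parameter p = sin 5.5° / 311 = 3.0819e-04 s/m.
sin θ_2 = p·V_2 = 3.0819e-04 × 548 = 0.1689.
θ_2 = 9.72° from the vertical.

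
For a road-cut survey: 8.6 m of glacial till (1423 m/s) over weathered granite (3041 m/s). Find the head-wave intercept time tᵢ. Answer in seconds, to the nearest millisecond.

0.011 s

tᵢ = 2h·√(V₂²−V₁²)/(V₁V₂).
√(V₂²−V₁²) = √(3041²−1423²) = 2687.5 m/s.
tᵢ = 2·8.6·2687.5/(1423·3041) = 0.01068 s.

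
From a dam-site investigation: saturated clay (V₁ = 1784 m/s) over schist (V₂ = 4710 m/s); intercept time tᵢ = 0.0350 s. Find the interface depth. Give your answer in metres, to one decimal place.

θ_c = arcsin(1784/4710) = 22.26°; cos θ_c = 0.9255.
tᵢ = 2h cos θ_c/V₁ ⇒ h = tᵢ·V₁/(2 cos θ_c) = 0.035·1784/(2·0.9255) = 33.73 m.

33.7 m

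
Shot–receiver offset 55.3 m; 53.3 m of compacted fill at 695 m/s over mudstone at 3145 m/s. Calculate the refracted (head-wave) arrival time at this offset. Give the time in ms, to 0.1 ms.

θ_c = arcsin(V₁/V₂) = arcsin(695/3145) = 12.77°, cos θ_c = 0.9753.
Intercept time tᵢ = 2h cos θ_c / V₁ = 2·53.3·0.9753/695 = 0.14959 s.
t = x/V₂ + tᵢ = 55.3/3145 + 0.14959 = 0.16717 s.

167.2 ms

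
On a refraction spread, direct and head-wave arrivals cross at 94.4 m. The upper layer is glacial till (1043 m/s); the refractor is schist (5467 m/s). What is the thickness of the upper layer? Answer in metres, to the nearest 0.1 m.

38.9 m

h = (x_cross/2)·√((V₂−V₁)/(V₂+V₁)).
(V₂−V₁)/(V₂+V₁) = (5467−1043)/(5467+1043) = 0.6796; √ = 0.8244.
h = (94.4/2)·0.8244 = 38.91 m.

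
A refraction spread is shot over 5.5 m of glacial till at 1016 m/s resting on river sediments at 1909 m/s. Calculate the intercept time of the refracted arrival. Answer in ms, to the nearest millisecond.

θ_c = arcsin(V₁/V₂) = arcsin(1016/1909) = 32.16°; cos θ_c = 0.8466.
tᵢ = 2h·cos θ_c / V₁ = 2·5.5·0.8466 / 1016 = 0.00917 s.

9 ms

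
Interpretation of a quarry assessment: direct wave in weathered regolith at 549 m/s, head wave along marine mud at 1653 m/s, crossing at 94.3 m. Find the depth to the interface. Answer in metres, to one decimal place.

h = (x_cross/2)·√((V₂−V₁)/(V₂+V₁)).
(V₂−V₁)/(V₂+V₁) = (1653−549)/(1653+549) = 0.5014; √ = 0.7081.
h = (94.3/2)·0.7081 = 33.39 m.

33.4 m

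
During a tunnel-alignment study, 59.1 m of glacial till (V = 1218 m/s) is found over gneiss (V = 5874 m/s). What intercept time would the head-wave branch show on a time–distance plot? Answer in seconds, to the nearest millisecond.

θ_c = arcsin(V₁/V₂) = arcsin(1218/5874) = 11.97°; cos θ_c = 0.9783.
tᵢ = 2h·cos θ_c / V₁ = 2·59.1·0.9783 / 1218 = 0.09494 s.

0.095 s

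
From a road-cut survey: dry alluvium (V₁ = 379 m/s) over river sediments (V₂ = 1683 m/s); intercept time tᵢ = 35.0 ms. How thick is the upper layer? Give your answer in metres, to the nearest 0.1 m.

6.8 m

h = tᵢ·V₁·V₂ / (2·√(V₂²−V₁²)).
√(V₂²−V₁²) = √(1683² − 379²) = 1639.8 m/s.
h = 0.035 s × 379 × 1683 / (2 × 1639.8) = 6.81 m.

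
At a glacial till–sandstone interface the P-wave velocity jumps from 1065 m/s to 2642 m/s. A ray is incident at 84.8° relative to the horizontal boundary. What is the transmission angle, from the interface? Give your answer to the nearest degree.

77°

Convert to the normal: θ₁ = 90° − 84.8° = 5.2°.
Snell's law: sin θ₂ = (V₂/V₁)·sin θ₁ = (2642/1065)·sin 5.2° = 0.2248.
θ₂ = arcsin 0.2248 = 12.99° from the normal.
From the interface: 90° − 12.99° = 77.01°.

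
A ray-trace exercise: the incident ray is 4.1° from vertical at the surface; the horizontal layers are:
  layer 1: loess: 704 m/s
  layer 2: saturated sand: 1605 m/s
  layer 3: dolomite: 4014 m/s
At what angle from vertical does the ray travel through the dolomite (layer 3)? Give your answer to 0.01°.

24.06°

Ray parameter p = sin 4.1° / 704 = 1.0156e-04 s/m.
sin θ_3 = p·V_3 = 1.0156e-04 × 4014 = 0.4077.
θ_3 = 24.06° from the vertical.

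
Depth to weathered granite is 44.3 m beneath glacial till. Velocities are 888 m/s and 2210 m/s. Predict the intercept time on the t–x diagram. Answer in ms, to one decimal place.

91.4 ms

θ_c = arcsin(V₁/V₂) = arcsin(888/2210) = 23.69°; cos θ_c = 0.9157.
tᵢ = 2h·cos θ_c / V₁ = 2·44.3·0.9157 / 888 = 0.09137 s.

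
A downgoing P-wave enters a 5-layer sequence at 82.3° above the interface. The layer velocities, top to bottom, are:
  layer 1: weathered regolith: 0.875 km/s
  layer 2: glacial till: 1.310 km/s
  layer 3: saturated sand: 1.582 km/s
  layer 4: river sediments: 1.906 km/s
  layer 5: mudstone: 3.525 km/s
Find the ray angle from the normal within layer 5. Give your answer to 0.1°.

From the normal: θ₁ = 90° − 82.3° = 7.7°.
Ray parameter p = sin 7.7° / 0.875 = 1.5313e-01 s/km.
sin θ_5 = p·V_5 = 1.5313e-01 × 3.525 = 0.5398.
θ_5 = arcsin 0.5398 = 32.67°.

32.7°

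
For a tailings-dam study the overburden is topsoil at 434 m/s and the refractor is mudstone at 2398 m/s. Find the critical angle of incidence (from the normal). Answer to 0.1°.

At critical incidence the refracted ray runs along the interface (θ₂ = 90°), so sin θ_c = V₁/V₂.
θ_c = arcsin(434/2398) = arcsin 0.1810 = 10.43°.

10.4°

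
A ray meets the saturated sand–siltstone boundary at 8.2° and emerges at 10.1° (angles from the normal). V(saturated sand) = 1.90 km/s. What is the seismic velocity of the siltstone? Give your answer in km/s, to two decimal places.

sin 8.2° = 0.1426; sin 10.1° = 0.1754.
V₂ = V₁·(sin θ₂/sin θ₁) = 1.90·(0.1754/0.1426) = 2.34 km/s.

2.34 km/s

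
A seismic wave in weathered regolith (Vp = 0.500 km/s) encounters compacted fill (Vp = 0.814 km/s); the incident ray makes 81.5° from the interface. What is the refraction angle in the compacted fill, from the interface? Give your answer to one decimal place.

76.1°

Angle from the normal: 90° − 81.5° = 8.5°.
Snell's law: sin θ₂ = (V₂/V₁)·sin θ₁ = (0.814/0.500)·sin 8.5° = 0.2406.
θ₂ = sin⁻¹(0.2406) = 13.92° (from vertical).
From the interface: 90° − 13.92° = 76.08°.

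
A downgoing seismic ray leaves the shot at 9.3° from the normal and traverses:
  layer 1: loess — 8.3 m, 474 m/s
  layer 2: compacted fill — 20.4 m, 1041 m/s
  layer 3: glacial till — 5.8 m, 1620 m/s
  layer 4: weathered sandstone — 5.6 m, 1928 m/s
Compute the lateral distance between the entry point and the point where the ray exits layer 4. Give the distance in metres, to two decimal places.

17.83 m

Apply Snell's law at each interface; in layer i the horizontal offset is hᵢ·tan θᵢ.
Layer 1: θ = 9.30°; offset = 8.3·tan 9.30° = 1.3592 m.
Layer 2: sin θ = 1041·sin 9.3°/474 = 0.3549, θ = 20.79°; offset = 20.4·tan 20.79° = 7.7444 m.
Layer 3: sin θ = 1620·sin 9.3°/474 = 0.5523, θ = 33.53°; offset = 5.8·tan 33.53° = 3.8427 m.
Layer 4: sin θ = 1928·sin 9.3°/474 = 0.6573, θ = 41.10°; offset = 5.6·tan 41.10° = 4.8845 m.
Σ offsets = 17.8309 m.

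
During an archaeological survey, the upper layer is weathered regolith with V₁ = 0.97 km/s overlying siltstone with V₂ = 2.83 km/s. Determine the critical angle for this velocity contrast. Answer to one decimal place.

20.0°

At critical incidence the refracted ray runs along the interface (θ₂ = 90°), so sin θ_c = V₁/V₂.
θ_c = arcsin(0.97/2.83) = arcsin 0.3428 = 20.04°.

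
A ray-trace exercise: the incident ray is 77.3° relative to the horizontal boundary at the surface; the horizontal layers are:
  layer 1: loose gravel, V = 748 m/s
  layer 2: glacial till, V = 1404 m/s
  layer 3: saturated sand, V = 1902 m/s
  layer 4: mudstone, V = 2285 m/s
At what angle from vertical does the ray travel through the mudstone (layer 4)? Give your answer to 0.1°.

42.2°

From the normal: θ₁ = 90° − 77.3° = 12.7°.
Snell's law across each interface conserves sin θ / V, so sin θ_4 = V_4·sin θ₁/V₁.
sin θ_4 = 2285 × sin 12.7° / 748 = 0.6716.
θ_4 = 42.19° from the vertical.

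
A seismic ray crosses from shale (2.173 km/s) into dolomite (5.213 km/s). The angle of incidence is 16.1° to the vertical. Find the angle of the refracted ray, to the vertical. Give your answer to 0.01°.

41.70°

Snell's law: sin θ₂ = (V₂/V₁)·sin θ₁ = (5.213/2.173)·sin 16.1° = 0.6653.
θ₂ = sin⁻¹(0.6653) = 41.70° (from vertical).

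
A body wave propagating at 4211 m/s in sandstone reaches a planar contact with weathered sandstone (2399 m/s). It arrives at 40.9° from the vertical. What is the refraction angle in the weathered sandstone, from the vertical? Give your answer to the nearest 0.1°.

Snell's law: sin θ₂ = (V₂/V₁)·sin θ₁ = (2399/4211)·sin 40.9° = 0.3730.
θ₂ = arcsin 0.3730 = 21.90° from the normal.

21.9°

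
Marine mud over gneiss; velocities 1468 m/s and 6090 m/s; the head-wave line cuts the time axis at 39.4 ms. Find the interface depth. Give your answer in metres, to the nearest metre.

h = tᵢ·V₁·V₂ / (2·√(V₂²−V₁²)).
√(V₂²−V₁²) = √(6090² − 1468²) = 5910.4 m/s.
h = 0.0394 s × 1468 × 6090 / (2 × 5910.4) = 29.80 m.

30 m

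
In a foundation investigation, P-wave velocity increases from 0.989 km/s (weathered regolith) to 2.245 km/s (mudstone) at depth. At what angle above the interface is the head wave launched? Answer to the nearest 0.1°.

63.9°

Critical incidence: sin θ_c = V₁/V₂ = 0.989/2.245 = 0.4405.
θ_c = arcsin 0.4405 = 26.14°.
Measured from the interface: 90° − 26.14° = 63.86°.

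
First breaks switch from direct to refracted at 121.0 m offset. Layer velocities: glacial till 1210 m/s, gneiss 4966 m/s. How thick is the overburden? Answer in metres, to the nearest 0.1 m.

h = (x_cross/2)·√((V₂−V₁)/(V₂+V₁)).
(V₂−V₁)/(V₂+V₁) = (4966−1210)/(4966+1210) = 0.6082; √ = 0.7798.
h = (121.0/2)·0.7798 = 47.18 m.

47.2 m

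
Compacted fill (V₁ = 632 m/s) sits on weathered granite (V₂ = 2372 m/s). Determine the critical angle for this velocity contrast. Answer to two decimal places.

15.45°

At critical incidence the refracted ray runs along the interface (θ₂ = 90°), so sin θ_c = V₁/V₂.
θ_c = arcsin(632/2372) = arcsin 0.2664 = 15.45°.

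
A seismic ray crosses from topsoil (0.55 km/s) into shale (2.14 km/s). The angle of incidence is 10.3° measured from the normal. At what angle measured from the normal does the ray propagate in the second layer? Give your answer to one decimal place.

44.1°

Snell's law: sin θ₂ = (V₂/V₁)·sin θ₁ = (2.14/0.55)·sin 10.3° = 0.6957.
θ₂ = arcsin 0.6957 = 44.08° from the normal.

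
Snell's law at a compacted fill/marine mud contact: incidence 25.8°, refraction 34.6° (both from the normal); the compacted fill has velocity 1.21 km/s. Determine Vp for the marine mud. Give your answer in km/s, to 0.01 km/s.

Snell's law: sin 25.8°/V₁ = sin 34.6°/V₂.
V₂ = V₁·sin 34.6°/sin 25.8° = 1.21 × 1.3047 = 1.58 km/s.

1.58 km/s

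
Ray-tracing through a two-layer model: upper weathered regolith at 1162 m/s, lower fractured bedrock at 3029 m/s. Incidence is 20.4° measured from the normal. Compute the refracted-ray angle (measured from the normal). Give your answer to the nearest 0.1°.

65.3°

Snell's law: sin θ₂ = (V₂/V₁)·sin θ₁ = (3029/1162)·sin 20.4° = 0.9086.
θ₂ = arcsin 0.9086 = 65.32° from the normal.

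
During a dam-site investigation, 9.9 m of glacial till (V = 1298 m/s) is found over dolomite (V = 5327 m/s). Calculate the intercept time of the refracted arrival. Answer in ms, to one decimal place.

θ_c = arcsin(V₁/V₂) = arcsin(1298/5327) = 14.10°; cos θ_c = 0.9699.
tᵢ = 2h·cos θ_c / V₁ = 2·9.9·0.9699 / 1298 = 0.01479 s.

14.8 ms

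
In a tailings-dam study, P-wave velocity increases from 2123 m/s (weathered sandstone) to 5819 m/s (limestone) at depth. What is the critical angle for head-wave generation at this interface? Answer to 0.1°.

Critical incidence: sin θ_c = V₁/V₂ = 2123/5819 = 0.3648.
θ_c = arcsin 0.3648 = 21.40°.

21.4°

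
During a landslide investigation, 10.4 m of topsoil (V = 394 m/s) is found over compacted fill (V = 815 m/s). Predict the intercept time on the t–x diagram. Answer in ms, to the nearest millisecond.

θ_c = arcsin(V₁/V₂) = arcsin(394/815) = 28.91°; cos θ_c = 0.8754.
tᵢ = 2h·cos θ_c / V₁ = 2·10.4·0.8754 / 394 = 0.04621 s.

46 ms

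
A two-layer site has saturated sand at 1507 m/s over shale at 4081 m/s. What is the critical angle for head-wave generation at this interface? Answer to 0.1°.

21.7°

At critical incidence the refracted ray runs along the interface (θ₂ = 90°), so sin θ_c = V₁/V₂.
θ_c = arcsin(1507/4081) = arcsin 0.3693 = 21.67°.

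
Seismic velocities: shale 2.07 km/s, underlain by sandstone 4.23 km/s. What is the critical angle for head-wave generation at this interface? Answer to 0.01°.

29.30°

At critical incidence the refracted ray runs along the interface (θ₂ = 90°), so sin θ_c = V₁/V₂.
θ_c = arcsin(2.07/4.23) = arcsin 0.4894 = 29.30°.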